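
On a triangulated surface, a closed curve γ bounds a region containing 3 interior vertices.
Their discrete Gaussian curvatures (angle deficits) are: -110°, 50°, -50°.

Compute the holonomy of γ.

Holonomy = total enclosed curvature = (-110°) + 50° + (-50°) = -110°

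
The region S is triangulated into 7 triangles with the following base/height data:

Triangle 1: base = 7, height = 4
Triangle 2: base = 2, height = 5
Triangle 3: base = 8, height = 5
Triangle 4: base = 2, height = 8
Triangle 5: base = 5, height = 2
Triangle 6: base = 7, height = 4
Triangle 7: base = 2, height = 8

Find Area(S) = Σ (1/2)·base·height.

(1/2)×7×4 + (1/2)×2×5 + (1/2)×8×5 + (1/2)×2×8 + (1/2)×5×2 + (1/2)×7×4 + (1/2)×2×8 = 74.0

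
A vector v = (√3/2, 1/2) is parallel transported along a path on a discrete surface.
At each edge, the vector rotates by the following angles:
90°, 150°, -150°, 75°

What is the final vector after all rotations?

Total rotation: 90° + 150° + (-150°) + 75° = 165°. Final vector: (-0.9659, -0.2588)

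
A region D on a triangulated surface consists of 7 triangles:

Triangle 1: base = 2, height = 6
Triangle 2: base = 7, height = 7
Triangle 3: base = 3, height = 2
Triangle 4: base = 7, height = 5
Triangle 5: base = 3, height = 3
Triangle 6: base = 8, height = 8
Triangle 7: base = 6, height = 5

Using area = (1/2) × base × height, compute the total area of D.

(1/2)×2×6 + (1/2)×7×7 + (1/2)×3×2 + (1/2)×7×5 + (1/2)×3×3 + (1/2)×8×8 + (1/2)×6×5 = 102.5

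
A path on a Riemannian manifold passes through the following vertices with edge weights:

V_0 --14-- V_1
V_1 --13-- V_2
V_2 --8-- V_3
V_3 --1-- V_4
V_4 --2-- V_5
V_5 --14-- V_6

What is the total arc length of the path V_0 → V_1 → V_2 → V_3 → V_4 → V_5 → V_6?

Arc length = 14 + 13 + 8 + 1 + 2 + 14 = 52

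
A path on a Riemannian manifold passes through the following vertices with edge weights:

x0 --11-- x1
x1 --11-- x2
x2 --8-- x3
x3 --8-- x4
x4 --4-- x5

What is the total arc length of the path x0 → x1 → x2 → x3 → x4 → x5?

Arc length = 11 + 11 + 8 + 8 + 4 = 42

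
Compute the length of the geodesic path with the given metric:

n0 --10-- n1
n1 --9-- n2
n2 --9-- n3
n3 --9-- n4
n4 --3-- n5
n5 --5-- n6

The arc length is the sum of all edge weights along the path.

Arc length = 10 + 9 + 9 + 9 + 3 + 5 = 45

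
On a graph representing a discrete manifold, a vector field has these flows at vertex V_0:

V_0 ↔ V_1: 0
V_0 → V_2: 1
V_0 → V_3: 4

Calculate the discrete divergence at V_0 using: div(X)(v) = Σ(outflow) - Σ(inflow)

Divergence = sum of outgoing flows = 0 + 1 + 4 = 5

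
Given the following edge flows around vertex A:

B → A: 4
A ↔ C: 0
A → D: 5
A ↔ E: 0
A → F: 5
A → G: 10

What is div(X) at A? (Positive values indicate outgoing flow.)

Divergence = sum of outgoing flows = (-4) + 0 + 5 + 0 + 5 + 10 = 16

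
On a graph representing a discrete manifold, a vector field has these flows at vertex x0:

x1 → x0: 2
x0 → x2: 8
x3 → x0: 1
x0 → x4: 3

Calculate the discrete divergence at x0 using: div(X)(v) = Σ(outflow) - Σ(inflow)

Divergence = sum of outgoing flows = (-2) + 8 + (-1) + 3 = 8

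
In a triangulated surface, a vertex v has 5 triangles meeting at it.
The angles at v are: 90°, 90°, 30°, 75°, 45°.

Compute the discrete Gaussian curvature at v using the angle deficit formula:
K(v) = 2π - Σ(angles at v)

Sum of angles = 330°. K = 360° - 330° = 30° = π/6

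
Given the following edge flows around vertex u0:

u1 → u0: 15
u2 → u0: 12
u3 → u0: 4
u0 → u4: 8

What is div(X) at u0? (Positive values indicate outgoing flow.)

Divergence = sum of outgoing flows = (-15) + (-12) + (-4) + 8 = -23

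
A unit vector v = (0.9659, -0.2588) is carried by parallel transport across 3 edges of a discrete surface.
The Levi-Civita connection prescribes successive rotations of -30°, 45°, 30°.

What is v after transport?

Total rotation: (-30°) + 45° + 30° = 45°. Final vector: (0.8660, 0.5000)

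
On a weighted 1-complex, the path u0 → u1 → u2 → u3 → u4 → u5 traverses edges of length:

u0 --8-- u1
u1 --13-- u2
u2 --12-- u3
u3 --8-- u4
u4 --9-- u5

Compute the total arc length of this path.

Arc length = 8 + 13 + 12 + 8 + 9 = 50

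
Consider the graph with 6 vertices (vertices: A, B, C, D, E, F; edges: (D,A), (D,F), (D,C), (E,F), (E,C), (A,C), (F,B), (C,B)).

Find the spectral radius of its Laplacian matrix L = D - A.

Degrees: deg(A) = 2, deg(B) = 2, deg(C) = 4, deg(D) = 3, deg(E) = 2, deg(F) = 3.
L = D − A with rows/columns ordered (A, B, C, D, E, F):
  [ 2,  0, -1, -1,  0,  0]
  [ 0,  2, -1,  0,  0, -1]
  [-1, -1,  4, -1, -1,  0]
  [-1,  0, -1,  3,  0, -1]
  [ 0,  0, -1,  0,  2, -1]
  [ 0, -1,  0, -1, -1,  3]
Characteristic polynomial: det(λI − L) = λ(λ² − 7λ + 8)(λ − 2)(λ − 3)(λ − 4).
Roots: λ = 0; (λ² − 7λ + 8) = 0 ⇒ λ = (7 ± √17)/2 ≈ 1.4384, 5.5616; (λ − 2) = 0 ⇒ λ = 2; (λ − 3) = 0 ⇒ λ = 3; (λ − 4) = 0 ⇒ λ = 4.
(Check: the roots sum (with multiplicity) to 16, matching trace L = Σdeg = 2·8 = 16.)
Laplacian eigenvalues: [0.0, 1.4384, 2.0, 3.0, 4.0, 5.5616]. Largest eigenvalue (spectral radius) = 5.5616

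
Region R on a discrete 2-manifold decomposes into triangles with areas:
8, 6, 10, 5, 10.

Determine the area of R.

8 + 6 + 10 + 5 + 10 = 39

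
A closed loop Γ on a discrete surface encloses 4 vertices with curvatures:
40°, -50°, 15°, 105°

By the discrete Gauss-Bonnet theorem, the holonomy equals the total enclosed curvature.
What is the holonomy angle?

Holonomy = total enclosed curvature = 40° + (-50°) + 15° + 105° = 110°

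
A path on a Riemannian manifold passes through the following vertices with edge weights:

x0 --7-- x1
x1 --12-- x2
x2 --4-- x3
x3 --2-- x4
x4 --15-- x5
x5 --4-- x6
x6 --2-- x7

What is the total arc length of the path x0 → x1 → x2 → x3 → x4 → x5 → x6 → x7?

Arc length = 7 + 12 + 4 + 2 + 15 + 4 + 2 = 46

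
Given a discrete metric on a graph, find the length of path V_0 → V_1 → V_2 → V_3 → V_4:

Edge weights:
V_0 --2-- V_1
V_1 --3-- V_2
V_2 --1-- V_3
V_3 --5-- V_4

Arc length = 2 + 3 + 1 + 5 = 11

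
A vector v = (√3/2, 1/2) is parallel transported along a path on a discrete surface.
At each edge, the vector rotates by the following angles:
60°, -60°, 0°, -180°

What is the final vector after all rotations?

Total rotation: 60° + (-60°) + 0° + (-180°) = -180° ≡ 180° (mod 360°). Final vector: (-0.8660, -0.5000)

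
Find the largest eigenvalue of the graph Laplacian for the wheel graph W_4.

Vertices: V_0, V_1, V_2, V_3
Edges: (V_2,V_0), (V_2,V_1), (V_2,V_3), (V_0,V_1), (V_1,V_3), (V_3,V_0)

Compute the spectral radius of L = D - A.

The wheel W_4 is the join K_1 ∨ C_3 (a hub joined to every vertex of a cycle of length 3). For a join G ∨ H (G on p vertices, H on q vertices) the Laplacian spectrum is 0, p+q, the eigenvalues of L(G) other than one 0 each shifted by +q, and the eigenvalues of L(H) other than one 0 each shifted by +p. With G = K_1 (p = 1, nothing left after dropping its 0) and H = C_3 (q = 3, eigenvalues 2 − 2cos(2πk/3), k = 0, …, 2; drop k = 0), the spectrum of W_4 is 0, 4, and 1 + (2 − 2cos(2πk/3)) = 3 − 2cos(2πk/3) for k = 1, …, 2:
k=1: 3 − 2cos(2π/3) = 4.0; k=2: 3 − 2cos(4π/3) = 4.0.
Laplacian eigenvalues: [0.0, 4.0, 4.0, 4.0]. Largest eigenvalue (spectral radius) = 4.0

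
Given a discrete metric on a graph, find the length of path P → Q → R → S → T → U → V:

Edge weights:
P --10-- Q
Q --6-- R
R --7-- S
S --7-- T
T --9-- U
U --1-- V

Arc length = 10 + 6 + 7 + 7 + 9 + 1 = 40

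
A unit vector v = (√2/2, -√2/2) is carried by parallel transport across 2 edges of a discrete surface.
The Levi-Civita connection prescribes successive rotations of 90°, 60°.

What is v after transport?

Total rotation: 90° + 60° = 150°. Final vector: (-0.2588, 0.9659)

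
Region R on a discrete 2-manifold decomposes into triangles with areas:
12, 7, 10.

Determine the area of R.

12 + 7 + 10 = 29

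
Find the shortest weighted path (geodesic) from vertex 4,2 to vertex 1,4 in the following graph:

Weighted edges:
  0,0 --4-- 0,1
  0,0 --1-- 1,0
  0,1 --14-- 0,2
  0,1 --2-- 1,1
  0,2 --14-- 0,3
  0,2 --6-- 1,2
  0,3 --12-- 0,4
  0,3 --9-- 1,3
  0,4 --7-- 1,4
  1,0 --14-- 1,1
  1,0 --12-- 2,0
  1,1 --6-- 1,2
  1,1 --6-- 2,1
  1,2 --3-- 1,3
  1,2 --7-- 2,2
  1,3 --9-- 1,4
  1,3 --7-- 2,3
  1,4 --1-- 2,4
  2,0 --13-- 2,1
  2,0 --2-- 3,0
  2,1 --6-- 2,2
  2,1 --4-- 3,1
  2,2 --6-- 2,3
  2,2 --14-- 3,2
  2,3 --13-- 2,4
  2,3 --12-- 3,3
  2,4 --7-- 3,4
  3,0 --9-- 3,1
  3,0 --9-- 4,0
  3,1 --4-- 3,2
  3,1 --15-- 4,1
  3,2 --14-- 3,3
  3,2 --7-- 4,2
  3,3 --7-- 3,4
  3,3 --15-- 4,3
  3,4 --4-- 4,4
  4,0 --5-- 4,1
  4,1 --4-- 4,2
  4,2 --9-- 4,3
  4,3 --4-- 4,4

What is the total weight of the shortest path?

Shortest path: 4,2 → 4,3 → 4,4 → 3,4 → 2,4 → 1,4, total weight = 25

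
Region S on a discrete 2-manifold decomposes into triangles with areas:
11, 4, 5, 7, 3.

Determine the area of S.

11 + 4 + 5 + 7 + 3 = 30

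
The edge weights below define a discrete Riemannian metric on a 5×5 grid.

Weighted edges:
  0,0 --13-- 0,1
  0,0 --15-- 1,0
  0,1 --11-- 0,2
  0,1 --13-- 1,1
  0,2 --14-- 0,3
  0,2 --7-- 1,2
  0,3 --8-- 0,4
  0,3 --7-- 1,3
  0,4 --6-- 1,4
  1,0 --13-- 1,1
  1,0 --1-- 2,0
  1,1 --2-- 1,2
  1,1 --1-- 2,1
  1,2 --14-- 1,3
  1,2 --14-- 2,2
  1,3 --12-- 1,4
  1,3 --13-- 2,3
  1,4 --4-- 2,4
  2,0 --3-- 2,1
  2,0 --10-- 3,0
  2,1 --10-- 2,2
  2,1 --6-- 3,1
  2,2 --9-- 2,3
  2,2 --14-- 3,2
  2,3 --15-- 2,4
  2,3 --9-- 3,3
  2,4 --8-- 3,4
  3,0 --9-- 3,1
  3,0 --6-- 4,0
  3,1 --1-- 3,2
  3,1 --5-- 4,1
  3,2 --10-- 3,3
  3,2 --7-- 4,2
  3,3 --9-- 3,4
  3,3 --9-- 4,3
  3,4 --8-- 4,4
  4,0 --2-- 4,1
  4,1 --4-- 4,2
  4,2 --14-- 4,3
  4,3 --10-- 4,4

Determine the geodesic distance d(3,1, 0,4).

Shortest path: 3,1 → 2,1 → 1,1 → 1,2 → 0,2 → 0,3 → 0,4, total weight = 38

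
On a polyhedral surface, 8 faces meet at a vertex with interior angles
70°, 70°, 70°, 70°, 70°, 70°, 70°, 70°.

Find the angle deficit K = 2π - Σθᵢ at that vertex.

Sum of angles = 560°. K = 360° - 560° = -200° = -10π/9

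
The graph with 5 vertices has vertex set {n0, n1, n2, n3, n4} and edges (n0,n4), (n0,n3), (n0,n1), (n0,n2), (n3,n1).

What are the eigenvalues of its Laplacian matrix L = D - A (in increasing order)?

Degrees: deg(n0) = 4, deg(n1) = 2, deg(n2) = 1, deg(n3) = 2, deg(n4) = 1.
L = D − A with rows/columns ordered (n0, n1, n2, n3, n4):
  [ 4, -1, -1, -1, -1]
  [-1,  2,  0, -1,  0]
  [-1,  0,  1,  0,  0]
  [-1, -1,  0,  2,  0]
  [-1,  0,  0,  0,  1]
Characteristic polynomial: det(λI − L) = λ(λ − 1)²(λ − 3)(λ − 5).
Roots: λ = 0; (λ − 1) = 0 ⇒ λ = 1 (multiplicity 2); (λ − 3) = 0 ⇒ λ = 3; (λ − 5) = 0 ⇒ λ = 5.
(Check: the roots sum (with multiplicity) to 10, matching trace L = Σdeg = 2·5 = 10.)
Laplacian eigenvalues (increasing order): [0.0, 1.0, 1.0, 3.0, 5.0]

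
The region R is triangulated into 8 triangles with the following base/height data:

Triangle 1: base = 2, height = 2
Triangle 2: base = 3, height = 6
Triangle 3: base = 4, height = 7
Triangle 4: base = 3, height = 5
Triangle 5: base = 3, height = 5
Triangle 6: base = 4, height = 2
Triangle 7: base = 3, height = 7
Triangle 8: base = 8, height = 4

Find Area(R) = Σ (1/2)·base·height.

(1/2)×2×2 + (1/2)×3×6 + (1/2)×4×7 + (1/2)×3×5 + (1/2)×3×5 + (1/2)×4×2 + (1/2)×3×7 + (1/2)×8×4 = 70.5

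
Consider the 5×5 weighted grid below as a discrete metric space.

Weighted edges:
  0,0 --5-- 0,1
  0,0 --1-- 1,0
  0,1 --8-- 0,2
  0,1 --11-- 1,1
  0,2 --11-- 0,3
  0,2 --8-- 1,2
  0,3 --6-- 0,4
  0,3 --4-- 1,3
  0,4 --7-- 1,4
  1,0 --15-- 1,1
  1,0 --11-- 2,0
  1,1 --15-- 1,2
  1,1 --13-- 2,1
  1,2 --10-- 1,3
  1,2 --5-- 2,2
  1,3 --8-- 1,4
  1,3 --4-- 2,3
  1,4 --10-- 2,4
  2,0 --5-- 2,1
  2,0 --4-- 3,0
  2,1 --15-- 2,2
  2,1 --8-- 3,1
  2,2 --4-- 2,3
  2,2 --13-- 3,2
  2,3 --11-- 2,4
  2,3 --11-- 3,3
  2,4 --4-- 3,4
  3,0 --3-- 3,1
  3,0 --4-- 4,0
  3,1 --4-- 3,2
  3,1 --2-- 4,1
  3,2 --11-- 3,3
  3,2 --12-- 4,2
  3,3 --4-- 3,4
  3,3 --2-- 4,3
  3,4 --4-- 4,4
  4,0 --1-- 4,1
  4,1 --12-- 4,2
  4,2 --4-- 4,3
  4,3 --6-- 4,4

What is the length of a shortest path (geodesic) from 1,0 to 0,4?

Shortest path: 1,0 → 0,0 → 0,1 → 0,2 → 0,3 → 0,4, total weight = 31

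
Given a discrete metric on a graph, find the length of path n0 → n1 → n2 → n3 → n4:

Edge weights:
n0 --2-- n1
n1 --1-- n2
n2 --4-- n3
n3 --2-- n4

Arc length = 2 + 1 + 4 + 2 = 9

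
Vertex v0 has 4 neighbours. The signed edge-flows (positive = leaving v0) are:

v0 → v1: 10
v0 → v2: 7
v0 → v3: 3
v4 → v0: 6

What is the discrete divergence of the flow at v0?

Divergence = sum of outgoing flows = 10 + 7 + 3 + (-6) = 14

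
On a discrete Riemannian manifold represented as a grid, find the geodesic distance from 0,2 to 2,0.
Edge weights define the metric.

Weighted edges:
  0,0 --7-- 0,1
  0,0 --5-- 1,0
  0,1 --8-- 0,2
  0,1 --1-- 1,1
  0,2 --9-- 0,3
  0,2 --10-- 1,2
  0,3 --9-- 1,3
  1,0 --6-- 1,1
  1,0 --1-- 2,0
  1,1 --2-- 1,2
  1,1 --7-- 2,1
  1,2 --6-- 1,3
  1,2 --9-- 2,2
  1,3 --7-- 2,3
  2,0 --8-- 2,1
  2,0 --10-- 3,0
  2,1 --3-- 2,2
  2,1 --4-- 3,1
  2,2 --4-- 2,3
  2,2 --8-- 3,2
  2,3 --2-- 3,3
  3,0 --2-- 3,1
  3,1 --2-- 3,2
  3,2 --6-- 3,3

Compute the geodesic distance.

Shortest path: 0,2 → 0,1 → 1,1 → 1,0 → 2,0, total weight = 16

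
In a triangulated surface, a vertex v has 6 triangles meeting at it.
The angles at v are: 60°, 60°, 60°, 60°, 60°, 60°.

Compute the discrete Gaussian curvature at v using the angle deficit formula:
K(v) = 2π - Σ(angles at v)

Sum of angles = 360°. K = 360° - 360° = 0° = 0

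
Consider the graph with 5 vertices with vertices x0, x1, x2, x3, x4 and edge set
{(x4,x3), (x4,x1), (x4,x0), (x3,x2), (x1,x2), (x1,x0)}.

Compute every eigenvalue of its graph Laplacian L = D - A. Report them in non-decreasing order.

Degrees: deg(x0) = 2, deg(x1) = 3, deg(x2) = 2, deg(x3) = 2, deg(x4) = 3.
L = D − A with rows/columns ordered (x0, x1, x2, x3, x4):
  [ 2, -1,  0,  0, -1]
  [-1,  3, -1,  0, -1]
  [ 0, -1,  2, -1,  0]
  [ 0,  0, -1,  2, -1]
  [-1, -1,  0, -1,  3]
Characteristic polynomial: det(λI − L) = λ(λ² − 5λ + 5)(λ² − 7λ + 11).
Roots: λ = 0; (λ² − 5λ + 5) = 0 ⇒ λ = (5 ± √5)/2 ≈ 1.382, 3.618; (λ² − 7λ + 11) = 0 ⇒ λ = (7 ± √5)/2 ≈ 2.382, 4.618.
(Check: the roots sum (with multiplicity) to 12, matching trace L = Σdeg = 2·6 = 12.)
Laplacian eigenvalues (increasing order): [0.0, 1.382, 2.382, 3.618, 4.618]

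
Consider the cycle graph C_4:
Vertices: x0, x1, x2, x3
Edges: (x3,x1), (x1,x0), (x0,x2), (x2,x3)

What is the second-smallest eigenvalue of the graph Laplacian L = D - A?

The cycle graph C_n has Laplacian eigenvalues λ_k = 2 − 2cos(2πk/n), k = 0, 1, …, n−1. Here n = 4:
k=0: 2 − 2cos(0) = 0.0; k=1: 2 − 2cos(π/2) = 2.0; k=2: 2 − 2cos(π) = 4.0; k=3: 2 − 2cos(3π/2) = 2.0.
Laplacian eigenvalues: [0.0, 2.0, 2.0, 4.0]. Algebraic connectivity (smallest non-zero eigenvalue) = 2.0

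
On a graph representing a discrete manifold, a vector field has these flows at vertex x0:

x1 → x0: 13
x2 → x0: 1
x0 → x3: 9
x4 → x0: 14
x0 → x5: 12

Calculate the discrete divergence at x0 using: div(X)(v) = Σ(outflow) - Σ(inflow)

Divergence = sum of outgoing flows = (-13) + (-1) + 9 + (-14) + 12 = -7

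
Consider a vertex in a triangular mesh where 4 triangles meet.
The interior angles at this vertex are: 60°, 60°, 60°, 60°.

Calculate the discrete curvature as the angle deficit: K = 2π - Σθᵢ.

Sum of angles = 240°. K = 360° - 240° = 120°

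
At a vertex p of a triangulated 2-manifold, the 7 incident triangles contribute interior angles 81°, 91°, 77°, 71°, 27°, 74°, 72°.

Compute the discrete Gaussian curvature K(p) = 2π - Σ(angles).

Sum of angles = 493°. K = 360° - 493° = -133° = -133π/180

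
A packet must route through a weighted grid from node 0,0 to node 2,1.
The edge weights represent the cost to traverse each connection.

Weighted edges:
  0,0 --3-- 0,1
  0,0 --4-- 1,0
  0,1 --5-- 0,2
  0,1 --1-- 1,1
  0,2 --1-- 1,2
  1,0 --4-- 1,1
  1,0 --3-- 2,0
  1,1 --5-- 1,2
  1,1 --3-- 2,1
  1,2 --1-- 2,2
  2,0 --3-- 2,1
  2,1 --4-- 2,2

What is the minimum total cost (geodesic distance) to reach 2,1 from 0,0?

Shortest path: 0,0 → 0,1 → 1,1 → 2,1, total weight = 7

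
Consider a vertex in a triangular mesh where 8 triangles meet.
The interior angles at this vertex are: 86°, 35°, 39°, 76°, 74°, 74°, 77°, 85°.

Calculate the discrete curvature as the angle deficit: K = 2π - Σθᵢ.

Sum of angles = 546°. K = 360° - 546° = -186° = -31π/30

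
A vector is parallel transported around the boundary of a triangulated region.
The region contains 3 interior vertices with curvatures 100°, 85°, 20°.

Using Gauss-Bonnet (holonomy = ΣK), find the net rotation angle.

Holonomy = total enclosed curvature = 100° + 85° + 20° = 205°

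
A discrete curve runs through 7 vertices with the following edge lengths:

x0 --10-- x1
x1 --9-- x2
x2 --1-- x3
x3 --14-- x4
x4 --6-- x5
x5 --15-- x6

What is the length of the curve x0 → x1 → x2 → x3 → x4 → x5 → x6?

Arc length = 10 + 9 + 1 + 14 + 6 + 15 = 55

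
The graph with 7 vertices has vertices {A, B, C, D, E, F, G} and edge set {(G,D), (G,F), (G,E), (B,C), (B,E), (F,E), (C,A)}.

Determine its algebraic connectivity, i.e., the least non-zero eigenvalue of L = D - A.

Degrees: deg(A) = 1, deg(B) = 2, deg(C) = 2, deg(D) = 1, deg(E) = 3, deg(F) = 2, deg(G) = 3.
L = D − A with rows/columns ordered (A, B, C, D, E, F, G):
  [ 1,  0, -1,  0,  0,  0,  0]
  [ 0,  2, -1,  0, -1,  0,  0]
  [-1, -1,  2,  0,  0,  0,  0]
  [ 0,  0,  0,  1,  0,  0, -1]
  [ 0, -1,  0,  0,  3, -1, -1]
  [ 0,  0,  0,  0, -1,  2, -1]
  [ 0,  0,  0, -1, -1, -1,  3]
Characteristic polynomial: det(λI − L) = λ(λ² − 4λ + 1)(λ − 1)(λ² − 6λ + 7)(λ − 3).
Roots: λ = 0; (λ² − 4λ + 1) = 0 ⇒ λ = 2 ± √3 ≈ 0.2679, 3.7321; (λ − 1) = 0 ⇒ λ = 1; (λ² − 6λ + 7) = 0 ⇒ λ = 3 ± √2 ≈ 1.5858, 4.4142; (λ − 3) = 0 ⇒ λ = 3.
(Check: the roots sum (with multiplicity) to 14, matching trace L = Σdeg = 2·7 = 14.)
Laplacian eigenvalues: [0.0, 0.2679, 1.0, 1.5858, 3.0, 3.7321, 4.4142]. Algebraic connectivity (smallest non-zero eigenvalue) = 0.2679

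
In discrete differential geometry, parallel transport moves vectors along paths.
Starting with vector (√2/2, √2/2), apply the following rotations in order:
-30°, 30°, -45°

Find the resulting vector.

Total rotation: (-30°) + 30° + (-45°) = -45°. Final vector: (1, 0)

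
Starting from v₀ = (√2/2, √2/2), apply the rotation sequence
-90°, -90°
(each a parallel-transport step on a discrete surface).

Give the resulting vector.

Total rotation: (-90°) + (-90°) = -180° ≡ 180° (mod 360°). Final vector: (-0.7071, -0.7071)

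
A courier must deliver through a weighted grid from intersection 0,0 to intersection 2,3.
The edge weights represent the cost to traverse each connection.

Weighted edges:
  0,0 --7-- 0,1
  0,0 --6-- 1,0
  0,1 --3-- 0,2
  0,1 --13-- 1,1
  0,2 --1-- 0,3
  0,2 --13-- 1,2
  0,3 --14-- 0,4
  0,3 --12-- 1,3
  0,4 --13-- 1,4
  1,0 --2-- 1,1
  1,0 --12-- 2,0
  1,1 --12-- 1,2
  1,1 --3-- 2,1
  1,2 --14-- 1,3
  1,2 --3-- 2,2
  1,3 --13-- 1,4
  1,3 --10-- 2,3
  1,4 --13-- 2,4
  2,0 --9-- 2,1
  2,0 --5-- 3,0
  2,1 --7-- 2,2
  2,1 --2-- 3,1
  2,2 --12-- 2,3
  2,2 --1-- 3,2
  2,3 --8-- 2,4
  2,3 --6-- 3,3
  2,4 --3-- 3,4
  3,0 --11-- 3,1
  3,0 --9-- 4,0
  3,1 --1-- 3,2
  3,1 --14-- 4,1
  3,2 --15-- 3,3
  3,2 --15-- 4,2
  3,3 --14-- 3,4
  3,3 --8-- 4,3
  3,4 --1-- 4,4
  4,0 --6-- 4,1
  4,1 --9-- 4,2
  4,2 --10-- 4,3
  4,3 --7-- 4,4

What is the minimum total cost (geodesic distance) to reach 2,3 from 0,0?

Shortest path: 0,0 → 1,0 → 1,1 → 2,1 → 3,1 → 3,2 → 2,2 → 2,3, total weight = 27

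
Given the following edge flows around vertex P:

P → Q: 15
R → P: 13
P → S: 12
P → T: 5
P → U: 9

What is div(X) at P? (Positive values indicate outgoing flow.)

Divergence = sum of outgoing flows = 15 + (-13) + 12 + 5 + 9 = 28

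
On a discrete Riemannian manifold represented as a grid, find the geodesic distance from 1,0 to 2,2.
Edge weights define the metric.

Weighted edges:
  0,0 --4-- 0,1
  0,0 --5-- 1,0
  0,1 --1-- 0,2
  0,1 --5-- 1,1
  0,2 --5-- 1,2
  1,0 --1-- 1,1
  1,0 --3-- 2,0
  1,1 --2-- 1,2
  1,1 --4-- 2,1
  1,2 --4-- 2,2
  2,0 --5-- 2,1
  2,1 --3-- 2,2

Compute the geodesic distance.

Shortest path: 1,0 → 1,1 → 1,2 → 2,2, total weight = 7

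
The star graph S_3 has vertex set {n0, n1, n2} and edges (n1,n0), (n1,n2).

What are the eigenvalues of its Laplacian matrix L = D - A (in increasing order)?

The star S_3 is the complete bipartite graph K_{1,2} (one hub of degree 2, 2 leaves of degree 1). The Laplacian spectrum of K_{p,q} is 0, p (multiplicity q−1), q (multiplicity p−1), p+q. With p = 1, q = 2: 0 once, 1 with multiplicity 1, and 3 once. (Check: trace L = sum of degrees = 4 = 1·1 + 3.)
Laplacian eigenvalues (increasing order): [0.0, 1.0, 3.0]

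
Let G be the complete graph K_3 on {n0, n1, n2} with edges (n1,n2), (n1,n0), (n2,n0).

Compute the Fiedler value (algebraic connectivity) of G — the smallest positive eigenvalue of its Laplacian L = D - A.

For the complete graph K_n, L = nI − J (J = all-ones matrix). J has eigenvalues n (once, eigenvector 𝟙) and 0 (multiplicity n−1), so L has eigenvalues 0 (once) and n (multiplicity n−1). Here n = 3: eigenvalue 0 once and 3 with multiplicity 2.
Laplacian eigenvalues: [0.0, 3.0, 3.0]. Algebraic connectivity (smallest non-zero eigenvalue) = 3.0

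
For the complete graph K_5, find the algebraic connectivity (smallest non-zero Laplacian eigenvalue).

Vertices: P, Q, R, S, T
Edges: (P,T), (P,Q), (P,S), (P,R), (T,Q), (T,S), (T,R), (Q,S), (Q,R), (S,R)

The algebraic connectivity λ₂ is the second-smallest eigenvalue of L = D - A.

For the complete graph K_n, L = nI − J (J = all-ones matrix). J has eigenvalues n (once, eigenvector 𝟙) and 0 (multiplicity n−1), so L has eigenvalues 0 (once) and n (multiplicity n−1). Here n = 5: eigenvalue 0 once and 5 with multiplicity 4.
Laplacian eigenvalues: [0.0, 5.0, 5.0, 5.0, 5.0]. Algebraic connectivity (smallest non-zero eigenvalue) = 5.0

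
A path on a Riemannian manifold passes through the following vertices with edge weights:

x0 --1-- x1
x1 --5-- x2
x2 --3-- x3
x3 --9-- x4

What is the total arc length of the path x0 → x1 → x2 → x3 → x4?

Arc length = 1 + 5 + 3 + 9 = 18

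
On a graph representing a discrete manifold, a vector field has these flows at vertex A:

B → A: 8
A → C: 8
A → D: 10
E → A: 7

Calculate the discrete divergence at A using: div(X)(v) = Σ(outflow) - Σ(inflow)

Divergence = sum of outgoing flows = (-8) + 8 + 10 + (-7) = 3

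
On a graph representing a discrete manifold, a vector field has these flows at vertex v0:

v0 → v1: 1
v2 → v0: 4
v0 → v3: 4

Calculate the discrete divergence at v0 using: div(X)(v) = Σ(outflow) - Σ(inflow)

Divergence = sum of outgoing flows = 1 + (-4) + 4 = 1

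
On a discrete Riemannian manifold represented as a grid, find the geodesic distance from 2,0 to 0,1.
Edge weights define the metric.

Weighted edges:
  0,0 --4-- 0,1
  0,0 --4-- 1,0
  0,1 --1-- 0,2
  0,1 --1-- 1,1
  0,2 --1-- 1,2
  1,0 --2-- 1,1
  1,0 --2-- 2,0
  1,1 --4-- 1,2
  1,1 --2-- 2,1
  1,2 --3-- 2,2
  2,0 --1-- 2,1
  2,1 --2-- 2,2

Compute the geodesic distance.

Shortest path: 2,0 → 2,1 → 1,1 → 0,1, total weight = 4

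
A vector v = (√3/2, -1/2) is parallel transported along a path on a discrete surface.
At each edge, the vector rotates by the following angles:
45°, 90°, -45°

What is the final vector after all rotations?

Total rotation: 45° + 90° + (-45°) = 90°. Final vector: (0.5000, 0.8660)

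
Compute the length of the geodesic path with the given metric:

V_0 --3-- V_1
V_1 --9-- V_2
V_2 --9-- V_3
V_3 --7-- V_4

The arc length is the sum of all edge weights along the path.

Arc length = 3 + 9 + 9 + 7 = 28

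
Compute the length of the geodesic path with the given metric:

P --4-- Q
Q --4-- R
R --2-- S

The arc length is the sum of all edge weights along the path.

Arc length = 4 + 4 + 2 = 10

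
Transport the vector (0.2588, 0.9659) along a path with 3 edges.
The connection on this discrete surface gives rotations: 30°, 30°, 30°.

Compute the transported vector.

Total rotation: 30° + 30° + 30° = 90°. Final vector: (-0.9659, 0.2588)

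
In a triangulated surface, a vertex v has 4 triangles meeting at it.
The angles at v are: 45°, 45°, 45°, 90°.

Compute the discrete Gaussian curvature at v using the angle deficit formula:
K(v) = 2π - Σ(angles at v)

Sum of angles = 225°. K = 360° - 225° = 135°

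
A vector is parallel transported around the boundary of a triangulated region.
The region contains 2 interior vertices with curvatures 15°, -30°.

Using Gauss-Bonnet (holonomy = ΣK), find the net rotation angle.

Holonomy = total enclosed curvature = 15° + (-30°) = -15°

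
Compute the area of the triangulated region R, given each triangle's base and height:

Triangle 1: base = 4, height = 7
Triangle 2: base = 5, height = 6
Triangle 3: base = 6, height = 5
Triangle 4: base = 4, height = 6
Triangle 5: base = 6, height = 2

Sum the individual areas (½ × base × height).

(1/2)×4×7 + (1/2)×5×6 + (1/2)×6×5 + (1/2)×4×6 + (1/2)×6×2 = 62.0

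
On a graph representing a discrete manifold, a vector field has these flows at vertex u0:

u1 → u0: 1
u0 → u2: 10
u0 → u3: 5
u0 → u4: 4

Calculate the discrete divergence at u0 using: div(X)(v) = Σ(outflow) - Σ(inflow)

Divergence = sum of outgoing flows = (-1) + 10 + 5 + 4 = 18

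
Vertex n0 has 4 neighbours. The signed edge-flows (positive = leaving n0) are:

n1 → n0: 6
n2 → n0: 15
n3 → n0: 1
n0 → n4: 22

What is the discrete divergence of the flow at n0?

Divergence = sum of outgoing flows = (-6) + (-15) + (-1) + 22 = 0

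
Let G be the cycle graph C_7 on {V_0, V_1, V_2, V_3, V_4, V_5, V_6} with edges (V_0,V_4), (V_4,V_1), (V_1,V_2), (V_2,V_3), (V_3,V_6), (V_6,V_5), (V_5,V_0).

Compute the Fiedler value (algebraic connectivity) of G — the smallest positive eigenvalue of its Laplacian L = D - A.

The cycle graph C_n has Laplacian eigenvalues λ_k = 2 − 2cos(2πk/n), k = 0, 1, …, n−1. Here n = 7:
k=0: 2 − 2cos(0) = 0.0; k=1: 2 − 2cos(2π/7) = 0.753; k=2: 2 − 2cos(4π/7) = 2.445; k=3: 2 − 2cos(6π/7) = 3.8019; k=4: 2 − 2cos(8π/7) = 3.8019; k=5: 2 − 2cos(10π/7) = 2.445; k=6: 2 − 2cos(12π/7) = 0.753.
Laplacian eigenvalues: [0.0, 0.753, 0.753, 2.445, 2.445, 3.8019, 3.8019]. Algebraic connectivity (smallest non-zero eigenvalue) = 0.753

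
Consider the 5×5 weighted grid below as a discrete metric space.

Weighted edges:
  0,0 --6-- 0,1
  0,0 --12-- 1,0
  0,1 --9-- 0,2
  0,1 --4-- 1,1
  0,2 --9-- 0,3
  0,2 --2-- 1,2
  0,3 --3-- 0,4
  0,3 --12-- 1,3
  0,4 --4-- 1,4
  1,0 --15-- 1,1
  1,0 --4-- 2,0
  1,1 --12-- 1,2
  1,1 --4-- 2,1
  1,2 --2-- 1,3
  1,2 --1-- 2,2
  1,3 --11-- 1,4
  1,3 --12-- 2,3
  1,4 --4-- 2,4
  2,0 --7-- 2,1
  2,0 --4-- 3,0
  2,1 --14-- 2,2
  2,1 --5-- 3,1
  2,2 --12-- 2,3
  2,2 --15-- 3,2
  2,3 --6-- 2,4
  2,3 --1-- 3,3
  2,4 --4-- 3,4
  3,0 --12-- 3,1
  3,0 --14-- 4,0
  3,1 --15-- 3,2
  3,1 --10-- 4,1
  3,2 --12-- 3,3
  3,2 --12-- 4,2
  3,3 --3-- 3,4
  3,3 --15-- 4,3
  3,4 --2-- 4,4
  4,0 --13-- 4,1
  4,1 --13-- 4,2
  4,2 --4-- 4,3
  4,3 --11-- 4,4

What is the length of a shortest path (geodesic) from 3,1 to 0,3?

Shortest path: 3,1 → 2,1 → 1,1 → 0,1 → 0,2 → 0,3, total weight = 31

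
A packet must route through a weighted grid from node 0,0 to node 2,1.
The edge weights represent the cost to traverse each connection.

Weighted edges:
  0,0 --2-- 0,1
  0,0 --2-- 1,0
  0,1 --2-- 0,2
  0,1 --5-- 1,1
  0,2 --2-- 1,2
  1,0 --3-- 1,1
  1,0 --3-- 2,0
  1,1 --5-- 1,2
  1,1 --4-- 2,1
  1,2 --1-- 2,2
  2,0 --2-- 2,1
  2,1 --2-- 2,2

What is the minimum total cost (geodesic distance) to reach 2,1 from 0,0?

Shortest path: 0,0 → 1,0 → 2,0 → 2,1, total weight = 7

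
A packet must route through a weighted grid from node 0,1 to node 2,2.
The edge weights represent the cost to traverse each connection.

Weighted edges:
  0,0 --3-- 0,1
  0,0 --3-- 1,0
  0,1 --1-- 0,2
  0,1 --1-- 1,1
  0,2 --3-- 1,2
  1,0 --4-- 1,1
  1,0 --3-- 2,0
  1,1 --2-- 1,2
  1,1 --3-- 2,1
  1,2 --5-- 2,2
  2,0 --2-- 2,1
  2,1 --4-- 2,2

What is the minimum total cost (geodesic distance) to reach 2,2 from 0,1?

Shortest path: 0,1 → 1,1 → 1,2 → 2,2, total weight = 8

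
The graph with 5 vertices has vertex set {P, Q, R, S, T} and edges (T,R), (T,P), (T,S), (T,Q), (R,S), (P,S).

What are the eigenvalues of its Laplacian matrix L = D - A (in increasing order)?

Degrees: deg(P) = 2, deg(Q) = 1, deg(R) = 2, deg(S) = 3, deg(T) = 4.
L = D − A with rows/columns ordered (P, Q, R, S, T):
  [ 2,  0,  0, -1, -1]
  [ 0,  1,  0,  0, -1]
  [ 0,  0,  2, -1, -1]
  [-1,  0, -1,  3, -1]
  [-1, -1, -1, -1,  4]
Characteristic polynomial: det(λI − L) = λ(λ − 1)(λ − 2)(λ − 4)(λ − 5).
Roots: λ = 0; (λ − 1) = 0 ⇒ λ = 1; (λ − 2) = 0 ⇒ λ = 2; (λ − 4) = 0 ⇒ λ = 4; (λ − 5) = 0 ⇒ λ = 5.
(Check: the roots sum (with multiplicity) to 12, matching trace L = Σdeg = 2·6 = 12.)
Laplacian eigenvalues (increasing order): [0.0, 1.0, 2.0, 4.0, 5.0]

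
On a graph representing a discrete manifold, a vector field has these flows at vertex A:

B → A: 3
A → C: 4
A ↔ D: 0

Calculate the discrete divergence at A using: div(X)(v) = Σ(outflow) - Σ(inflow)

Divergence = sum of outgoing flows = (-3) + 4 + 0 = 1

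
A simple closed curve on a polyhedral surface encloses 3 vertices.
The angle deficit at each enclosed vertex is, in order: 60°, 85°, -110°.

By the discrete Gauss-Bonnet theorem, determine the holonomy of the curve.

Holonomy = total enclosed curvature = 60° + 85° + (-110°) = 35°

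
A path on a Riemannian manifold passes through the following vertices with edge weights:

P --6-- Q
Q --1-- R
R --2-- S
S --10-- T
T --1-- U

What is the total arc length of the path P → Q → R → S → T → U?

Arc length = 6 + 1 + 2 + 10 + 1 = 20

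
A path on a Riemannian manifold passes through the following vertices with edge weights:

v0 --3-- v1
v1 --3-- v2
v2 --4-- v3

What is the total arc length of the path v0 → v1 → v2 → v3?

Arc length = 3 + 3 + 4 = 10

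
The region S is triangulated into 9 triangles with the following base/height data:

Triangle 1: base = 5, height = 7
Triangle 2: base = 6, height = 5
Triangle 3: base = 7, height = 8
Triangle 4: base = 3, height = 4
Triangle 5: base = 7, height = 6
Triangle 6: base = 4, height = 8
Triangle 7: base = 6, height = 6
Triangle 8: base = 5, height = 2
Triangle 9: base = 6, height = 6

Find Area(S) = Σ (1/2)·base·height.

(1/2)×5×7 + (1/2)×6×5 + (1/2)×7×8 + (1/2)×3×4 + (1/2)×7×6 + (1/2)×4×8 + (1/2)×6×6 + (1/2)×5×2 + (1/2)×6×6 = 144.5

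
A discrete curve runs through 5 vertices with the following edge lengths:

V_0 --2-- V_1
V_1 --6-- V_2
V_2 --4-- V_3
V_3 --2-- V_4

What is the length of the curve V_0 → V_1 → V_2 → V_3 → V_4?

Arc length = 2 + 6 + 4 + 2 = 14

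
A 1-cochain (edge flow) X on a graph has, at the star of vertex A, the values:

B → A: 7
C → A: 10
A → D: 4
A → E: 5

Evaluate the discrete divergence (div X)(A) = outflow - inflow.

Divergence = sum of outgoing flows = (-7) + (-10) + 4 + 5 = -8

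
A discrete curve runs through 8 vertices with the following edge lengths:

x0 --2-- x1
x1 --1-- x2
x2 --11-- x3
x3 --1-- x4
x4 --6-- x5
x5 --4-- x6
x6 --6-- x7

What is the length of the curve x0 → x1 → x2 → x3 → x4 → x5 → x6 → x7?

Arc length = 2 + 1 + 11 + 1 + 6 + 4 + 6 = 31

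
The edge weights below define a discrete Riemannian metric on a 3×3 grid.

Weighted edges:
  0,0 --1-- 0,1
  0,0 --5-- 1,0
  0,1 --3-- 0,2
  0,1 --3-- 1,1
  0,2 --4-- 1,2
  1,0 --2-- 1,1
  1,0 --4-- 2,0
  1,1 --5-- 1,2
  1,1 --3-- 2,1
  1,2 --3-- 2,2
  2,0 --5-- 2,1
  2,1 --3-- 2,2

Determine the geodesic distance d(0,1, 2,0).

Shortest path: 0,1 → 1,1 → 1,0 → 2,0, total weight = 9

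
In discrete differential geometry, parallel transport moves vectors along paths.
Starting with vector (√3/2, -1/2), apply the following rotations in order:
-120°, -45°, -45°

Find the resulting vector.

Total rotation: (-120°) + (-45°) + (-45°) = -210° ≡ 150° (mod 360°). Final vector: (-0.5000, 0.8660)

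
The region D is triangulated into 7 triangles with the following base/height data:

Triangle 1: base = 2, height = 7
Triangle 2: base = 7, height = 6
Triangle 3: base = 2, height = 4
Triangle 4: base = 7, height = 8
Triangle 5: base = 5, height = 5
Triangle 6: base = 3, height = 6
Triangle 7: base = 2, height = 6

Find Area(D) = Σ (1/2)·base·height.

(1/2)×2×7 + (1/2)×7×6 + (1/2)×2×4 + (1/2)×7×8 + (1/2)×5×5 + (1/2)×3×6 + (1/2)×2×6 = 87.5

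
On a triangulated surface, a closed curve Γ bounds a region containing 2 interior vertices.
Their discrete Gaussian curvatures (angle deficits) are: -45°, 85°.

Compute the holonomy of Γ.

Holonomy = total enclosed curvature = (-45°) + 85° = 40°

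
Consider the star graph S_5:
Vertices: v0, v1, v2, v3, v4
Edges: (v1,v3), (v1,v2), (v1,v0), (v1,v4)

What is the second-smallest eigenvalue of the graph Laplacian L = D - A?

The star S_5 is the complete bipartite graph K_{1,4} (one hub of degree 4, 4 leaves of degree 1). The Laplacian spectrum of K_{p,q} is 0, p (multiplicity q−1), q (multiplicity p−1), p+q. With p = 1, q = 4: 0 once, 1 with multiplicity 3, and 5 once. (Check: trace L = sum of degrees = 8 = 3·1 + 5.)
Laplacian eigenvalues: [0.0, 1.0, 1.0, 1.0, 5.0]. Algebraic connectivity (smallest non-zero eigenvalue) = 1.0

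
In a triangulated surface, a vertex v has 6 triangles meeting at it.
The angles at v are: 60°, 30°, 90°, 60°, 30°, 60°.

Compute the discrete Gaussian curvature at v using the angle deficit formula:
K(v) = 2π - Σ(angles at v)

Sum of angles = 330°. K = 360° - 330° = 30°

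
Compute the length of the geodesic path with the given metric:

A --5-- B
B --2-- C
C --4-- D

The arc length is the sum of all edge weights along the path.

Arc length = 5 + 2 + 4 = 11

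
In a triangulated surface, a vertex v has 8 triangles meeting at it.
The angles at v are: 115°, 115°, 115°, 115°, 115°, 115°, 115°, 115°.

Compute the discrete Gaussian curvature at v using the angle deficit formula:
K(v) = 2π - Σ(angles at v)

Sum of angles = 920°. K = 360° - 920° = -560°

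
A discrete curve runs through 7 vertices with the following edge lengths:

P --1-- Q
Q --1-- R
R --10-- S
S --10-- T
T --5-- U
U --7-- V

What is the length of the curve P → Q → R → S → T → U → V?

Arc length = 1 + 1 + 10 + 10 + 5 + 7 = 34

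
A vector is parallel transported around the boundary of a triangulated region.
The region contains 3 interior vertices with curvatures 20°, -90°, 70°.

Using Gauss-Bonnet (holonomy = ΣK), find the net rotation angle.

Holonomy = total enclosed curvature = 20° + (-90°) + 70° = 0°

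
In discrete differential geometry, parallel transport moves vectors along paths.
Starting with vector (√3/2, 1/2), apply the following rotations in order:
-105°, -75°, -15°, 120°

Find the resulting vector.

Total rotation: (-105°) + (-75°) + (-15°) + 120° = -75°. Final vector: (0.7071, -0.7071)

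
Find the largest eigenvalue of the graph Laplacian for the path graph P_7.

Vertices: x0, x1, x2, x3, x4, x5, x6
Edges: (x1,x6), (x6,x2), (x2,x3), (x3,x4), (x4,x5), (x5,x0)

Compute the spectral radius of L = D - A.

The path graph P_n has Laplacian eigenvalues λ_k = 2 − 2cos(kπ/n), k = 0, 1, …, n−1. Here n = 7:
k=0: 2 − 2cos(0) = 0.0; k=1: 2 − 2cos(π/7) = 0.1981; k=2: 2 − 2cos(2π/7) = 0.753; k=3: 2 − 2cos(3π/7) = 1.555; k=4: 2 − 2cos(4π/7) = 2.445; k=5: 2 − 2cos(5π/7) = 3.247; k=6: 2 − 2cos(6π/7) = 3.8019.
Laplacian eigenvalues: [0.0, 0.1981, 0.753, 1.555, 2.445, 3.247, 3.8019]. Largest eigenvalue (spectral radius) = 3.8019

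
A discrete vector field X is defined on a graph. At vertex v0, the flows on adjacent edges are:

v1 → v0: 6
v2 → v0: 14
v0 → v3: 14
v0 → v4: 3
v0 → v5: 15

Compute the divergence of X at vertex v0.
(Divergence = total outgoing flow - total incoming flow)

Divergence = sum of outgoing flows = (-6) + (-14) + 14 + 3 + 15 = 12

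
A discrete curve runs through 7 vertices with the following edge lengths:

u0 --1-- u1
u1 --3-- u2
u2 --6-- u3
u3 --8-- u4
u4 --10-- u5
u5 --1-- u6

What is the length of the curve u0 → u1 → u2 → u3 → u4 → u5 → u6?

Arc length = 1 + 3 + 6 + 8 + 10 + 1 = 29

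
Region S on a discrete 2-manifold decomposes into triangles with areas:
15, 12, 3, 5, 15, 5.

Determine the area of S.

15 + 12 + 3 + 5 + 15 + 5 = 55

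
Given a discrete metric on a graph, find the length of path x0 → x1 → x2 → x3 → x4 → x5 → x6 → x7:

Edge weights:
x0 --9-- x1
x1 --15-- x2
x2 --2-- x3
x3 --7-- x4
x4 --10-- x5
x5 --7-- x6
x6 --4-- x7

Arc length = 9 + 15 + 2 + 7 + 10 + 7 + 4 = 54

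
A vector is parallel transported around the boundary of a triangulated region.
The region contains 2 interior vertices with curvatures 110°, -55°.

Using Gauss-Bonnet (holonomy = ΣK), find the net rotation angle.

Holonomy = total enclosed curvature = 110° + (-55°) = 55°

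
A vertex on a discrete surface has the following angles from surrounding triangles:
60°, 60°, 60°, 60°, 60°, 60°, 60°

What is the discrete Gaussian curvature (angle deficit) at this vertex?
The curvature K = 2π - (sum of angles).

Sum of angles = 420°. K = 360° - 420° = -60°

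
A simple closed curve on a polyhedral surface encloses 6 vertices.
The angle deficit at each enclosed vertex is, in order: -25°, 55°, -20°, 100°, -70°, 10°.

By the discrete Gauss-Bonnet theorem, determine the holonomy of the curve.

Holonomy = total enclosed curvature = (-25°) + 55° + (-20°) + 100° + (-70°) + 10° = 50°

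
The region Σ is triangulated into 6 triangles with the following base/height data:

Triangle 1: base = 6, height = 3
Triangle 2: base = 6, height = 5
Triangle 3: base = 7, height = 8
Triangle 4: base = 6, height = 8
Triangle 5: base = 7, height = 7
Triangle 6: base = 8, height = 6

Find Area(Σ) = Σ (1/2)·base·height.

(1/2)×6×3 + (1/2)×6×5 + (1/2)×7×8 + (1/2)×6×8 + (1/2)×7×7 + (1/2)×8×6 = 124.5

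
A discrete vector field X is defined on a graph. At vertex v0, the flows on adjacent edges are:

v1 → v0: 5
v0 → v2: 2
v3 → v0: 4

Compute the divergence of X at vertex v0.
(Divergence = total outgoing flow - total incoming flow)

Divergence = sum of outgoing flows = (-5) + 2 + (-4) = -7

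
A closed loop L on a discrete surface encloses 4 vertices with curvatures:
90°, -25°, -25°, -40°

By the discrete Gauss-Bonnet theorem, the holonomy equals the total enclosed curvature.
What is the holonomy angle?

Holonomy = total enclosed curvature = 90° + (-25°) + (-25°) + (-40°) = 0°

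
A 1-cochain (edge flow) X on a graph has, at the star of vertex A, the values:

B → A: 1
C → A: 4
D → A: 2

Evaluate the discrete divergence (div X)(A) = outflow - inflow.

Divergence = sum of outgoing flows = (-1) + (-4) + (-2) = -7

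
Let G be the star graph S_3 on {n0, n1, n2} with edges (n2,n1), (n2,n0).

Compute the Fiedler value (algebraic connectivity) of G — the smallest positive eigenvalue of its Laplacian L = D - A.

The star S_3 is the complete bipartite graph K_{1,2} (one hub of degree 2, 2 leaves of degree 1). The Laplacian spectrum of K_{p,q} is 0, p (multiplicity q−1), q (multiplicity p−1), p+q. With p = 1, q = 2: 0 once, 1 with multiplicity 1, and 3 once. (Check: trace L = sum of degrees = 4 = 1·1 + 3.)
Laplacian eigenvalues: [0.0, 1.0, 3.0]. Algebraic connectivity (smallest non-zero eigenvalue) = 1.0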